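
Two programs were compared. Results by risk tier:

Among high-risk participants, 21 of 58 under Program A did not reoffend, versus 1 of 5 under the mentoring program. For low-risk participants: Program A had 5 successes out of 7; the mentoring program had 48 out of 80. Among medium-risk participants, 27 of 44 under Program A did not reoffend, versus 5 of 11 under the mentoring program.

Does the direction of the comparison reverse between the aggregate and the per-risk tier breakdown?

Yes

High-risk: Program A 21/58 = 36.2%, the mentoring program 1/5 = 20.0% → Program A
Low-risk: Program A 5/7 = 71.4%, the mentoring program 48/80 = 60.0% → Program A
Medium-risk: Program A 27/44 = 61.4%, the mentoring program 5/11 = 45.5% → Program A
Overall: Program A 53/109 = 48.6%, the mentoring program 54/96 = 56.2% → the mentoring program
Program A wins each risk group but the mentoring program wins overall — the comparison reverses. Program A's participants skew toward high-risk, which has a lower base rate.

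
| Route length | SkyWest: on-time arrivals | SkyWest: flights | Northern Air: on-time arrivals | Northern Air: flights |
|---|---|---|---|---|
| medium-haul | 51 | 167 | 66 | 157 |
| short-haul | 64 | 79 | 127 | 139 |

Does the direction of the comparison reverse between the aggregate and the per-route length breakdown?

No

Medium-haul: SkyWest 51/167 = 30.5%, Northern Air 66/157 = 42.0% → Northern Air
Short-haul: SkyWest 64/79 = 81.0%, Northern Air 127/139 = 91.4% → Northern Air
Overall: SkyWest 115/246 = 46.7%, Northern Air 193/296 = 65.2% → Northern Air
Northern Air wins overall and in every route group — no reversal.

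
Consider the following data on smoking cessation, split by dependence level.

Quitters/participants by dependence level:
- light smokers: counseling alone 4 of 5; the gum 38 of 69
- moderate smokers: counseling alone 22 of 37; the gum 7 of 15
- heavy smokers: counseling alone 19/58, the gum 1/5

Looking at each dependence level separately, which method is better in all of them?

counseling alone

Light smokers: counseling alone 4/5 = 80.0%, the gum 38/69 = 55.1% → counseling alone
Moderate smokers: counseling alone 22/37 = 59.5%, the gum 7/15 = 46.7% → counseling alone
Heavy smokers: counseling alone 19/58 = 32.8%, the gum 1/5 = 20.0% → counseling alone
Counseling alone has the higher rate in all 3 groups.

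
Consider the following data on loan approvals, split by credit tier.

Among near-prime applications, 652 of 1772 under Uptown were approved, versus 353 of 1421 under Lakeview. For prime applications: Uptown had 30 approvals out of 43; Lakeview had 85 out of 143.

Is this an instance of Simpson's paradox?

No

Near-prime: Uptown 652/1772 = 36.8%, Lakeview 353/1421 = 24.8% → Uptown
Prime: Uptown 30/43 = 69.8%, Lakeview 85/143 = 59.4% → Uptown
Overall: Uptown 682/1815 = 37.6%, Lakeview 438/1564 = 28.0% → Uptown
Uptown wins overall and in every credit group — no reversal.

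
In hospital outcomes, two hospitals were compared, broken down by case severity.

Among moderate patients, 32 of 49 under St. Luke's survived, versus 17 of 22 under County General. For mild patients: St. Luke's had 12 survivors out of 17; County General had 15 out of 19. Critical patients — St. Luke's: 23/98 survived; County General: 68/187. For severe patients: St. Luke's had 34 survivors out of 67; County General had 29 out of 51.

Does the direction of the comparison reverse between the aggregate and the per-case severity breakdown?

Moderate: St. Luke's 32/49 = 65.3%, County General 17/22 = 77.3% → County General
Mild: St. Luke's 12/17 = 70.6%, County General 15/19 = 78.9% → County General
Critical: St. Luke's 23/98 = 23.5%, County General 68/187 = 36.4% → County General
Severe: St. Luke's 34/67 = 50.7%, County General 29/51 = 56.9% → County General
Overall: St. Luke's 101/231 = 43.7%, County General 129/279 = 46.2% → County General
County General wins overall and in every case group — no reversal.

No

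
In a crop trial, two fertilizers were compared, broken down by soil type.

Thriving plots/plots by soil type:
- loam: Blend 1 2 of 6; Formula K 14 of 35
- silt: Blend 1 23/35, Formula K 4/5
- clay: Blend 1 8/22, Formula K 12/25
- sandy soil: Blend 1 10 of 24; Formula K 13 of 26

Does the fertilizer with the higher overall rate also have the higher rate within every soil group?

No

Loam: Blend 1 2/6 = 33.3%, Formula K 14/35 = 40.0% → Formula K
Silt: Blend 1 23/35 = 65.7%, Formula K 4/5 = 80.0% → Formula K
Clay: Blend 1 8/22 = 36.4%, Formula K 12/25 = 48.0% → Formula K
Sandy soil: Blend 1 10/24 = 41.7%, Formula K 13/26 = 50.0% → Formula K
Overall: Blend 1 43/87 = 49.4%, Formula K 43/91 = 47.3% → Blend 1
Formula K wins each soil group but Blend 1 wins overall — the comparison reverses. Formula K's plots skew toward loam, which has a lower base rate.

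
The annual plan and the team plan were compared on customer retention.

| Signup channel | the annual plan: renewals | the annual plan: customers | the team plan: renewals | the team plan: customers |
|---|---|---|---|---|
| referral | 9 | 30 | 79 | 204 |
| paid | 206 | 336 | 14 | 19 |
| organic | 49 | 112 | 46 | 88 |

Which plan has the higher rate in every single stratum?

Referral: the annual plan 9/30 = 30.0%, the team plan 79/204 = 38.7% → the team plan
Paid: the annual plan 206/336 = 61.3%, the team plan 14/19 = 73.7% → the team plan
Organic: the annual plan 49/112 = 43.8%, the team plan 46/88 = 52.3% → the team plan
The team plan has the higher rate in all 3 groups.

the team plan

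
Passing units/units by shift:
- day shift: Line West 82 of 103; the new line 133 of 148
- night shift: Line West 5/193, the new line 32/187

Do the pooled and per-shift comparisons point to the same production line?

Yes

Day shift: Line West 82/103 = 79.6%, the new line 133/148 = 89.9% → the new line
Night shift: Line West 5/193 = 2.6%, the new line 32/187 = 17.1% → the new line
Overall: Line West 87/296 = 29.4%, the new line 165/335 = 49.3% → the new line
The new line wins overall and in every shift group — no reversal.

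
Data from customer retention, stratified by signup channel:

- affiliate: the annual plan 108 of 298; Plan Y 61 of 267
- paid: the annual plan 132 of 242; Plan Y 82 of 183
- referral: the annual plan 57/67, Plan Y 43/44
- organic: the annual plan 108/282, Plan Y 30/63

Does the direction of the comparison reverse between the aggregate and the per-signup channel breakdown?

No

Affiliate: the annual plan 108/298 = 36.2%, Plan Y 61/267 = 22.8% → the annual plan
Paid: the annual plan 132/242 = 54.5%, Plan Y 82/183 = 44.8% → the annual plan
Referral: the annual plan 57/67 = 85.1%, Plan Y 43/44 = 97.7% → Plan Y
Organic: the annual plan 108/282 = 38.3%, Plan Y 30/63 = 47.6% → Plan Y
Overall: the annual plan 405/889 = 45.6%, Plan Y 216/557 = 38.8% → the annual plan
Neither sweeps: the annual plan wins 2 of 4 groups, Plan Y wins 2. The annual plan wins overall but not every group — no Simpson reversal.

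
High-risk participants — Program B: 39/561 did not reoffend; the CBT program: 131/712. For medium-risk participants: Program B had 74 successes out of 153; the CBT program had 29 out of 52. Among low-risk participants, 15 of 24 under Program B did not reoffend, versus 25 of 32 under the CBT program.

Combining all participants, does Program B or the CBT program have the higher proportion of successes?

the CBT program

High-risk: Program B 39/561 = 7.0%, the CBT program 131/712 = 18.4% → the CBT program
Medium-risk: Program B 74/153 = 48.4%, the CBT program 29/52 = 55.8% → the CBT program
Low-risk: Program B 15/24 = 62.5%, the CBT program 25/32 = 78.1% → the CBT program
Overall: Program B 128/738 = 17.3%, the CBT program 185/796 = 23.2% → the CBT program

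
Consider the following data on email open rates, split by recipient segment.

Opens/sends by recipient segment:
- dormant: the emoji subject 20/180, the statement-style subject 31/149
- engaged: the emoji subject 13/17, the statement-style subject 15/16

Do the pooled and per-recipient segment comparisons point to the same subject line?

Yes

Dormant: the emoji subject 20/180 = 11.1%, the statement-style subject 31/149 = 20.8% → the statement-style subject
Engaged: the emoji subject 13/17 = 76.5%, the statement-style subject 15/16 = 93.8% → the statement-style subject
Overall: the emoji subject 33/197 = 16.8%, the statement-style subject 46/165 = 27.9% → the statement-style subject
The statement-style subject wins overall and in every recipient group — no reversal.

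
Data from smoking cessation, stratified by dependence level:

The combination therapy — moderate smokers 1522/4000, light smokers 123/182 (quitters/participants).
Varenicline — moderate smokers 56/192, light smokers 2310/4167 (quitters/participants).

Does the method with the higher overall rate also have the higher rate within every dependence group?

No

Moderate smokers: the combination therapy 1522/4000 = 38.0%, varenicline 56/192 = 29.2% → the combination therapy
Light smokers: the combination therapy 123/182 = 67.6%, varenicline 2310/4167 = 55.4% → the combination therapy
Overall: the combination therapy 1645/4182 = 39.3%, varenicline 2366/4359 = 54.3% → varenicline
The combination therapy wins each dependence group but varenicline wins overall — the comparison reverses. The combination therapy's participants skew toward moderate smokers, which has a lower base rate.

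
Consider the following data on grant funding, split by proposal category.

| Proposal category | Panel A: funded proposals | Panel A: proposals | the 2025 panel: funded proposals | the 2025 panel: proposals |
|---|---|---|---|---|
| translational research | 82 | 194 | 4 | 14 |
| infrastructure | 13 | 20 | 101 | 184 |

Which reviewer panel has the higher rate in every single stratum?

Panel A

Translational research: Panel A 82/194 = 42.3%, the 2025 panel 4/14 = 28.6% → Panel A
Infrastructure: Panel A 13/20 = 65.0%, the 2025 panel 101/184 = 54.9% → Panel A
Panel A has the higher rate in both groups.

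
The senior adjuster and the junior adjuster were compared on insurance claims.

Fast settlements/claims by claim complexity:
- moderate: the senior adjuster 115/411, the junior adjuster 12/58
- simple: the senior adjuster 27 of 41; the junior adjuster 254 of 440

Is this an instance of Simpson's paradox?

Yes

Moderate: the senior adjuster 115/411 = 28.0%, the junior adjuster 12/58 = 20.7% → the senior adjuster
Simple: the senior adjuster 27/41 = 65.9%, the junior adjuster 254/440 = 57.7% → the senior adjuster
Overall: the senior adjuster 142/452 = 31.4%, the junior adjuster 266/498 = 53.4% → the junior adjuster
The senior adjuster wins each claim group but the junior adjuster wins overall — the comparison reverses. The senior adjuster's claims skew toward moderate, which has a lower base rate.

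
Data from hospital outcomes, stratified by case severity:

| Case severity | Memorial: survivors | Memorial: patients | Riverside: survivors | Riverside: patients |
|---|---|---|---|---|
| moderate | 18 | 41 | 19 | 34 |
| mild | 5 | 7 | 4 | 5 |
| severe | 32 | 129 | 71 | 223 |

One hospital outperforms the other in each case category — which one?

Moderate: Memorial 18/41 = 43.9%, Riverside 19/34 = 55.9% → Riverside
Mild: Memorial 5/7 = 71.4%, Riverside 4/5 = 80.0% → Riverside
Severe: Memorial 32/129 = 24.8%, Riverside 71/223 = 31.8% → Riverside
Riverside has the higher rate in all 3 groups.

Riverside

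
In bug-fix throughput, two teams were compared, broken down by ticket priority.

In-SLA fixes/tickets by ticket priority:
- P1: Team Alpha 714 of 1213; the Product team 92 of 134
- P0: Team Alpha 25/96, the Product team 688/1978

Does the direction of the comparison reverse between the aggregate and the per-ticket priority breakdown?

P1: Team Alpha 714/1213 = 58.9%, the Product team 92/134 = 68.7% → the Product team
P0: Team Alpha 25/96 = 26.0%, the Product team 688/1978 = 34.8% → the Product team
Overall: Team Alpha 739/1309 = 56.5%, the Product team 780/2112 = 36.9% → Team Alpha
The Product team wins each ticket group but Team Alpha wins overall — the comparison reverses. The Product team's tickets skew toward P0, which has a lower base rate.

Yes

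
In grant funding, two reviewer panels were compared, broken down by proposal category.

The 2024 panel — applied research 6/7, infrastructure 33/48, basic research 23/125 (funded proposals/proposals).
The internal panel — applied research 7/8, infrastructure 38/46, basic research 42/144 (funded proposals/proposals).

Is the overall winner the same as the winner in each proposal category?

Yes

Applied research: the 2024 panel 6/7 = 85.7%, the internal panel 7/8 = 87.5% → the internal panel
Infrastructure: the 2024 panel 33/48 = 68.8%, the internal panel 38/46 = 82.6% → the internal panel
Basic research: the 2024 panel 23/125 = 18.4%, the internal panel 42/144 = 29.2% → the internal panel
Overall: the 2024 panel 62/180 = 34.4%, the internal panel 87/198 = 43.9% → the internal panel
The internal panel wins overall and in every proposal group — no reversal.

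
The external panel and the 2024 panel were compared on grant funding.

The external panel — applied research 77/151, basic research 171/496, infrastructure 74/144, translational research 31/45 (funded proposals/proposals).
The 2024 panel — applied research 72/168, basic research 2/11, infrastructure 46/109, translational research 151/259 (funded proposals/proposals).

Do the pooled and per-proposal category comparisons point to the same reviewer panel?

Applied research: the external panel 77/151 = 51.0%, the 2024 panel 72/168 = 42.9% → the external panel
Basic research: the external panel 171/496 = 34.5%, the 2024 panel 2/11 = 18.2% → the external panel
Infrastructure: the external panel 74/144 = 51.4%, the 2024 panel 46/109 = 42.2% → the external panel
Translational research: the external panel 31/45 = 68.9%, the 2024 panel 151/259 = 58.3% → the external panel
Overall: the external panel 353/836 = 42.2%, the 2024 panel 271/547 = 49.5% → the 2024 panel
The external panel wins each proposal group but the 2024 panel wins overall — the comparison reverses. The external panel's proposals skew toward basic research, which has a lower base rate.

No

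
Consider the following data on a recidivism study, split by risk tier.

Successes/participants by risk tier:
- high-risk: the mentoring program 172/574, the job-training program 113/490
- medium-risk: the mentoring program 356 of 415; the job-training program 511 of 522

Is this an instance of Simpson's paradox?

No

High-risk: the mentoring program 172/574 = 30.0%, the job-training program 113/490 = 23.1% → the mentoring program
Medium-risk: the mentoring program 356/415 = 85.8%, the job-training program 511/522 = 97.9% → the job-training program
Overall: the mentoring program 528/989 = 53.4%, the job-training program 624/1012 = 61.7% → the job-training program
Neither sweeps: the mentoring program wins 1 of 2 groups, the job-training program wins 1. The job-training program wins overall but not every group — no Simpson reversal.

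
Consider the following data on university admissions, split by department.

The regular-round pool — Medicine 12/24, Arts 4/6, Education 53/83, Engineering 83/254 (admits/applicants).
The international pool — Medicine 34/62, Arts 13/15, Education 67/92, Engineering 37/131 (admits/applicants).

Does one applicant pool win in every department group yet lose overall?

No

Medicine: the regular-round pool 12/24 = 50.0%, the international pool 34/62 = 54.8% → the international pool
Arts: the regular-round pool 4/6 = 66.7%, the international pool 13/15 = 86.7% → the international pool
Education: the regular-round pool 53/83 = 63.9%, the international pool 67/92 = 72.8% → the international pool
Engineering: the regular-round pool 83/254 = 32.7%, the international pool 37/131 = 28.2% → the regular-round pool
Overall: the regular-round pool 152/367 = 41.4%, the international pool 151/300 = 50.3% → the international pool
Neither sweeps: the regular-round pool wins 1 of 4 groups, the international pool wins 3. The international pool wins overall but not every group — no Simpson reversal.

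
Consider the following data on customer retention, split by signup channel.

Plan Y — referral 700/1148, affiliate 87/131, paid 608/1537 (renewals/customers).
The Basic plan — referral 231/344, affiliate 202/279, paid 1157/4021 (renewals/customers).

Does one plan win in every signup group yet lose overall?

Referral: Plan Y 700/1148 = 61.0%, the Basic plan 231/344 = 67.2% → the Basic plan
Affiliate: Plan Y 87/131 = 66.4%, the Basic plan 202/279 = 72.4% → the Basic plan
Paid: Plan Y 608/1537 = 39.6%, the Basic plan 1157/4021 = 28.8% → Plan Y
Overall: Plan Y 1395/2816 = 49.5%, the Basic plan 1590/4644 = 34.2% → Plan Y
Neither sweeps: Plan Y wins 1 of 3 groups, the Basic plan wins 2. Plan Y wins overall but not every group — no Simpson reversal.

No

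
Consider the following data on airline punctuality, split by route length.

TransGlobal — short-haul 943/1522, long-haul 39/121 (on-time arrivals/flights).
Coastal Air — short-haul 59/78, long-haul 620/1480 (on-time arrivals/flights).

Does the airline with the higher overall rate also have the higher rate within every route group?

Short-haul: TransGlobal 943/1522 = 62.0%, Coastal Air 59/78 = 75.6% → Coastal Air
Long-haul: TransGlobal 39/121 = 32.2%, Coastal Air 620/1480 = 41.9% → Coastal Air
Overall: TransGlobal 982/1643 = 59.8%, Coastal Air 679/1558 = 43.6% → TransGlobal
Coastal Air wins each route group but TransGlobal wins overall — the comparison reverses. Coastal Air's flights skew toward long-haul, which has a lower base rate.

No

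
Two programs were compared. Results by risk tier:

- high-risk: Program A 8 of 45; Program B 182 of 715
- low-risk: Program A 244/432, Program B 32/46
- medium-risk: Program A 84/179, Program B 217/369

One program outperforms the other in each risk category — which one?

High-risk: Program A 8/45 = 17.8%, Program B 182/715 = 25.5% → Program B
Low-risk: Program A 244/432 = 56.5%, Program B 32/46 = 69.6% → Program B
Medium-risk: Program A 84/179 = 46.9%, Program B 217/369 = 58.8% → Program B
Program B has the higher rate in all 3 groups.

Program B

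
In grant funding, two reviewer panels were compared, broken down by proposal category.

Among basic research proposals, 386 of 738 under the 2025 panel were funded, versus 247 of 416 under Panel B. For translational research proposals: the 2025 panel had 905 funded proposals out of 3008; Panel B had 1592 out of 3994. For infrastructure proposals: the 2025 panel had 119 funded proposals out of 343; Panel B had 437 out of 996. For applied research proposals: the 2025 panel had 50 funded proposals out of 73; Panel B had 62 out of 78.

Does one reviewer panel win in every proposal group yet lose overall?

Basic research: the 2025 panel 386/738 = 52.3%, Panel B 247/416 = 59.4% → Panel B
Translational research: the 2025 panel 905/3008 = 30.1%, Panel B 1592/3994 = 39.9% → Panel B
Infrastructure: the 2025 panel 119/343 = 34.7%, Panel B 437/996 = 43.9% → Panel B
Applied research: the 2025 panel 50/73 = 68.5%, Panel B 62/78 = 79.5% → Panel B
Overall: the 2025 panel 1460/4162 = 35.1%, Panel B 2338/5484 = 42.6% → Panel B
Panel B wins overall and in every proposal group — no reversal.

No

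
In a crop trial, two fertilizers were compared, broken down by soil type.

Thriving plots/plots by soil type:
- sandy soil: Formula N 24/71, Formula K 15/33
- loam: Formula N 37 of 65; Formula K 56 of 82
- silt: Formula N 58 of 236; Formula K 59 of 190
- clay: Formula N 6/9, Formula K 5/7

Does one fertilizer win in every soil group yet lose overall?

No

Sandy soil: Formula N 24/71 = 33.8%, Formula K 15/33 = 45.5% → Formula K
Loam: Formula N 37/65 = 56.9%, Formula K 56/82 = 68.3% → Formula K
Silt: Formula N 58/236 = 24.6%, Formula K 59/190 = 31.1% → Formula K
Clay: Formula N 6/9 = 66.7%, Formula K 5/7 = 71.4% → Formula K
Overall: Formula N 125/381 = 32.8%, Formula K 135/312 = 43.3% → Formula K
Formula K wins overall and in every soil group — no reversal.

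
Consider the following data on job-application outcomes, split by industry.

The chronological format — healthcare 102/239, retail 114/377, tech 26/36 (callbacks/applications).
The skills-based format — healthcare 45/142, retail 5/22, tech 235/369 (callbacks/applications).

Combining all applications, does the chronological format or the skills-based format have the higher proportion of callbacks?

the skills-based format

Healthcare: the chronological format 102/239 = 42.7%, the skills-based format 45/142 = 31.7% → the chronological format
Retail: the chronological format 114/377 = 30.2%, the skills-based format 5/22 = 22.7% → the chronological format
Tech: the chronological format 26/36 = 72.2%, the skills-based format 235/369 = 63.7% → the chronological format
Overall: the chronological format 242/652 = 37.1%, the skills-based format 285/533 = 53.5% → the skills-based format
(The chronological format wins every industry group but the skills-based format wins overall — the chronological format's applications skew toward the low-rate retail group.)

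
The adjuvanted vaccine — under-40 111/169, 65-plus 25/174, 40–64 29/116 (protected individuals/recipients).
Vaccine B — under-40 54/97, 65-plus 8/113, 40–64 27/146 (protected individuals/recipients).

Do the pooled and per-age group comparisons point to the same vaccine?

Yes

Under-40: the adjuvanted vaccine 111/169 = 65.7%, Vaccine B 54/97 = 55.7% → the adjuvanted vaccine
65-plus: the adjuvanted vaccine 25/174 = 14.4%, Vaccine B 8/113 = 7.1% → the adjuvanted vaccine
40–64: the adjuvanted vaccine 29/116 = 25.0%, Vaccine B 27/146 = 18.5% → the adjuvanted vaccine
Overall: the adjuvanted vaccine 165/459 = 35.9%, Vaccine B 89/356 = 25.0% → the adjuvanted vaccine
The adjuvanted vaccine wins overall and in every age group — no reversal.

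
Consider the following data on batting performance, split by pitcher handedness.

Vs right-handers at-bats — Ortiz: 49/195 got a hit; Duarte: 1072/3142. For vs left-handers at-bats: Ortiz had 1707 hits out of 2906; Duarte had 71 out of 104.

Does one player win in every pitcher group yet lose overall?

Yes

Vs right-handers: Ortiz 49/195 = 25.1%, Duarte 1072/3142 = 34.1% → Duarte
Vs left-handers: Ortiz 1707/2906 = 58.7%, Duarte 71/104 = 68.3% → Duarte
Overall: Ortiz 1756/3101 = 56.6%, Duarte 1143/3246 = 35.2% → Ortiz
Duarte wins each pitcher group but Ortiz wins overall — the comparison reverses. Duarte's at-bats skew toward vs right-handers, which has a lower base rate.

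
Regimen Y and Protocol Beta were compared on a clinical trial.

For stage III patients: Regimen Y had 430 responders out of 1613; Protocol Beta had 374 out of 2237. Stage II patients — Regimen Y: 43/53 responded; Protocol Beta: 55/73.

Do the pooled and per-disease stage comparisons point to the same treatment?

Yes

Stage III: Regimen Y 430/1613 = 26.7%, Protocol Beta 374/2237 = 16.7% → Regimen Y
Stage II: Regimen Y 43/53 = 81.1%, Protocol Beta 55/73 = 75.3% → Regimen Y
Overall: Regimen Y 473/1666 = 28.4%, Protocol Beta 429/2310 = 18.6% → Regimen Y
Regimen Y wins overall and in every disease group — no reversal.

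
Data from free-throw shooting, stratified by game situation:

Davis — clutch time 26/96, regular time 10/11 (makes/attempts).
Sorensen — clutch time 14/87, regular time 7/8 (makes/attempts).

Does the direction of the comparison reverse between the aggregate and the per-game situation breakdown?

Clutch time: Davis 26/96 = 27.1%, Sorensen 14/87 = 16.1% → Davis
Regular time: Davis 10/11 = 90.9%, Sorensen 7/8 = 87.5% → Davis
Overall: Davis 36/107 = 33.6%, Sorensen 21/95 = 22.1% → Davis
Davis wins overall and in every game group — no reversal.

No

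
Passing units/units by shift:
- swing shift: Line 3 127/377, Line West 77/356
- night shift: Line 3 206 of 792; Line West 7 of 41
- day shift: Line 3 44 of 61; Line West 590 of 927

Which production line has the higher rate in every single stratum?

Swing shift: Line 3 127/377 = 33.7%, Line West 77/356 = 21.6% → Line 3
Night shift: Line 3 206/792 = 26.0%, Line West 7/41 = 17.1% → Line 3
Day shift: Line 3 44/61 = 72.1%, Line West 590/927 = 63.6% → Line 3
Line 3 has the higher rate in all 3 groups.

Line 3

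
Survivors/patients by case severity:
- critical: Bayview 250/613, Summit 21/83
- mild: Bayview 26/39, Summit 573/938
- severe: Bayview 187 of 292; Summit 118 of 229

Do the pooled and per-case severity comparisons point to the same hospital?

Critical: Bayview 250/613 = 40.8%, Summit 21/83 = 25.3% → Bayview
Mild: Bayview 26/39 = 66.7%, Summit 573/938 = 61.1% → Bayview
Severe: Bayview 187/292 = 64.0%, Summit 118/229 = 51.5% → Bayview
Overall: Bayview 463/944 = 49.0%, Summit 712/1250 = 57.0% → Summit
Bayview wins each case group but Summit wins overall — the comparison reverses. Bayview's patients skew toward critical, which has a lower base rate.

No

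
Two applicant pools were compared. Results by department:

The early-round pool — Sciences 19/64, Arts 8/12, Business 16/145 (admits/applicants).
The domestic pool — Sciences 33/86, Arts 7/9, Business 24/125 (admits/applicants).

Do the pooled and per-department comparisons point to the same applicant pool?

Yes

Sciences: the early-round pool 19/64 = 29.7%, the domestic pool 33/86 = 38.4% → the domestic pool
Arts: the early-round pool 8/12 = 66.7%, the domestic pool 7/9 = 77.8% → the domestic pool
Business: the early-round pool 16/145 = 11.0%, the domestic pool 24/125 = 19.2% → the domestic pool
Overall: the early-round pool 43/221 = 19.5%, the domestic pool 64/220 = 29.1% → the domestic pool
The domestic pool wins overall and in every department group — no reversal.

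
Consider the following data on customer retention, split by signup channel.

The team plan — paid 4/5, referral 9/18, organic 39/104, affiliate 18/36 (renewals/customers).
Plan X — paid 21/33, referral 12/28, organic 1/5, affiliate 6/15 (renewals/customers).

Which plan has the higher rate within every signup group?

Paid: the team plan 4/5 = 80.0%, Plan X 21/33 = 63.6% → the team plan
Referral: the team plan 9/18 = 50.0%, Plan X 12/28 = 42.9% → the team plan
Organic: the team plan 39/104 = 37.5%, Plan X 1/5 = 20.0% → the team plan
Affiliate: the team plan 18/36 = 50.0%, Plan X 6/15 = 40.0% → the team plan
The team plan has the higher rate in all 4 groups.

the team plan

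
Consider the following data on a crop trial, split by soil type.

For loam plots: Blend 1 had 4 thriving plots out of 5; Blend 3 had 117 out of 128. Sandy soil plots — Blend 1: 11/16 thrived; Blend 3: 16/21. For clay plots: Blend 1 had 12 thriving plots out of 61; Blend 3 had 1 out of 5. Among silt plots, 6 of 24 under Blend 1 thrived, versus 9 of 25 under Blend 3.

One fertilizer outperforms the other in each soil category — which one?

Loam: Blend 1 4/5 = 80.0%, Blend 3 117/128 = 91.4% → Blend 3
Sandy soil: Blend 1 11/16 = 68.8%, Blend 3 16/21 = 76.2% → Blend 3
Clay: Blend 1 12/61 = 19.7%, Blend 3 1/5 = 20.0% → Blend 3
Silt: Blend 1 6/24 = 25.0%, Blend 3 9/25 = 36.0% → Blend 3
Blend 3 has the higher rate in all 4 groups.

Blend 3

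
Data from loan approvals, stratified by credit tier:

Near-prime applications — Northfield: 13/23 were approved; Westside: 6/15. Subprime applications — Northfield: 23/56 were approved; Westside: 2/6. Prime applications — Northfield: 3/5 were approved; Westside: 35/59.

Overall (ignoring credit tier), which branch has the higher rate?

Near-prime: Northfield 13/23 = 56.5%, Westside 6/15 = 40.0% → Northfield
Subprime: Northfield 23/56 = 41.1%, Westside 2/6 = 33.3% → Northfield
Prime: Northfield 3/5 = 60.0%, Westside 35/59 = 59.3% → Northfield
Overall: Northfield 39/84 = 46.4%, Westside 43/80 = 53.8% → Westside
(Northfield wins every credit group but Westside wins overall — Northfield's applications skew toward the low-rate subprime group.)

Westside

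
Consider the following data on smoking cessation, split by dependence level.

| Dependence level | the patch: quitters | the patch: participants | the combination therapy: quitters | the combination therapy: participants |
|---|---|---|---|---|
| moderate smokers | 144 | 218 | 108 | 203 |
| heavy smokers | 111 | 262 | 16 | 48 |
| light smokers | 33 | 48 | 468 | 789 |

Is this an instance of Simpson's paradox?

Yes

Moderate smokers: the patch 144/218 = 66.1%, the combination therapy 108/203 = 53.2% → the patch
Heavy smokers: the patch 111/262 = 42.4%, the combination therapy 16/48 = 33.3% → the patch
Light smokers: the patch 33/48 = 68.8%, the combination therapy 468/789 = 59.3% → the patch
Overall: the patch 288/528 = 54.5%, the combination therapy 592/1040 = 56.9% → the combination therapy
The patch wins each dependence group but the combination therapy wins overall — the comparison reverses. The patch's participants skew toward heavy smokers, which has a lower base rate.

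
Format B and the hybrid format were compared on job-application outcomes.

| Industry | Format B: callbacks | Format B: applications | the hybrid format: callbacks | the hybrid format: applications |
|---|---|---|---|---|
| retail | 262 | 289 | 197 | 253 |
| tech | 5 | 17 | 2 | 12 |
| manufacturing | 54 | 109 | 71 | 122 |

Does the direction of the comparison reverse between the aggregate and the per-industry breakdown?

Retail: Format B 262/289 = 90.7%, the hybrid format 197/253 = 77.9% → Format B
Tech: Format B 5/17 = 29.4%, the hybrid format 2/12 = 16.7% → Format B
Manufacturing: Format B 54/109 = 49.5%, the hybrid format 71/122 = 58.2% → the hybrid format
Overall: Format B 321/415 = 77.3%, the hybrid format 270/387 = 69.8% → Format B
Neither sweeps: Format B wins 2 of 3 groups, the hybrid format wins 1. Format B wins overall but not every group — no Simpson reversal.

No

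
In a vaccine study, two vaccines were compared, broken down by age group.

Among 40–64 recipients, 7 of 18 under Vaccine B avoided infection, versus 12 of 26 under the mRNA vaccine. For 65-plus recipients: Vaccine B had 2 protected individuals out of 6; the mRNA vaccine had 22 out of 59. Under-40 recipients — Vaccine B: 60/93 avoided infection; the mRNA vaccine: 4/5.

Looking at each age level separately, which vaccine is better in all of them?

40–64: Vaccine B 7/18 = 38.9%, the mRNA vaccine 12/26 = 46.2% → the mRNA vaccine
65-plus: Vaccine B 2/6 = 33.3%, the mRNA vaccine 22/59 = 37.3% → the mRNA vaccine
Under-40: Vaccine B 60/93 = 64.5%, the mRNA vaccine 4/5 = 80.0% → the mRNA vaccine
The mRNA vaccine has the higher rate in all 3 groups.

the mRNA vaccine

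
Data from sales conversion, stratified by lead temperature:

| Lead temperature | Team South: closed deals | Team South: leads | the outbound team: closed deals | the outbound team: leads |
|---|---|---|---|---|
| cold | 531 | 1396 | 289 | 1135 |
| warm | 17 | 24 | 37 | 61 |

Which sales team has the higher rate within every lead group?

Team South

Cold: Team South 531/1396 = 38.0%, the outbound team 289/1135 = 25.5% → Team South
Warm: Team South 17/24 = 70.8%, the outbound team 37/61 = 60.7% → Team South
Team South has the higher rate in both groups.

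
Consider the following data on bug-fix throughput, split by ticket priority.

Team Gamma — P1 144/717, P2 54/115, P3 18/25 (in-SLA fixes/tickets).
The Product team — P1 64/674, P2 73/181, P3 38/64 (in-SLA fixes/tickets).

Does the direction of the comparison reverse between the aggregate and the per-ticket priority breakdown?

No

P1: Team Gamma 144/717 = 20.1%, the Product team 64/674 = 9.5% → Team Gamma
P2: Team Gamma 54/115 = 47.0%, the Product team 73/181 = 40.3% → Team Gamma
P3: Team Gamma 18/25 = 72.0%, the Product team 38/64 = 59.4% → Team Gamma
Overall: Team Gamma 216/857 = 25.2%, the Product team 175/919 = 19.0% → Team Gamma
Team Gamma wins overall and in every ticket group — no reversal.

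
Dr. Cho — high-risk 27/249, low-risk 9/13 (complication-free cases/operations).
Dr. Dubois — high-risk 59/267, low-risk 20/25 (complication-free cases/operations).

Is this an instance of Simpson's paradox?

High-risk: Dr. Cho 27/249 = 10.8%, Dr. Dubois 59/267 = 22.1% → Dr. Dubois
Low-risk: Dr. Cho 9/13 = 69.2%, Dr. Dubois 20/25 = 80.0% → Dr. Dubois
Overall: Dr. Cho 36/262 = 13.7%, Dr. Dubois 79/292 = 27.1% → Dr. Dubois
Dr. Dubois wins overall and in every patient risk group — no reversal.

No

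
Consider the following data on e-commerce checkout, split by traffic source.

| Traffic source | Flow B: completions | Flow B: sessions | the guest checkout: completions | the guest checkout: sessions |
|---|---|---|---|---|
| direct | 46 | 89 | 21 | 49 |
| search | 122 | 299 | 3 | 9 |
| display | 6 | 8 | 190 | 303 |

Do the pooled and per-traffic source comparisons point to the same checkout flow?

Direct: Flow B 46/89 = 51.7%, the guest checkout 21/49 = 42.9% → Flow B
Search: Flow B 122/299 = 40.8%, the guest checkout 3/9 = 33.3% → Flow B
Display: Flow B 6/8 = 75.0%, the guest checkout 190/303 = 62.7% → Flow B
Overall: Flow B 174/396 = 43.9%, the guest checkout 214/361 = 59.3% → the guest checkout
Flow B wins each traffic group but the guest checkout wins overall — the comparison reverses. Flow B's sessions skew toward search, which has a lower base rate.

No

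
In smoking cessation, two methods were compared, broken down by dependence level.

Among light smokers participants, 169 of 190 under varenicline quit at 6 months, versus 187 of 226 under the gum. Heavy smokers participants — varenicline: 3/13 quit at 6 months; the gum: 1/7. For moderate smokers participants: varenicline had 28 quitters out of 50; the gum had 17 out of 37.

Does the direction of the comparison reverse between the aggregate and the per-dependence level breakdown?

No

Light smokers: varenicline 169/190 = 88.9%, the gum 187/226 = 82.7% → varenicline
Heavy smokers: varenicline 3/13 = 23.1%, the gum 1/7 = 14.3% → varenicline
Moderate smokers: varenicline 28/50 = 56.0%, the gum 17/37 = 45.9% → varenicline
Overall: varenicline 200/253 = 79.1%, the gum 205/270 = 75.9% → varenicline
Varenicline wins overall and in every dependence group — no reversal.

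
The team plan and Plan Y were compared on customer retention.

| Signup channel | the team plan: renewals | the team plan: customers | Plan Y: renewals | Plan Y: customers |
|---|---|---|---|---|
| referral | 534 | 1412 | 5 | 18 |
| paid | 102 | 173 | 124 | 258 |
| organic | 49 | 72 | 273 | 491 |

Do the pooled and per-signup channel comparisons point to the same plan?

Referral: the team plan 534/1412 = 37.8%, Plan Y 5/18 = 27.8% → the team plan
Paid: the team plan 102/173 = 59.0%, Plan Y 124/258 = 48.1% → the team plan
Organic: the team plan 49/72 = 68.1%, Plan Y 273/491 = 55.6% → the team plan
Overall: the team plan 685/1657 = 41.3%, Plan Y 402/767 = 52.4% → Plan Y
The team plan wins each signup group but Plan Y wins overall — the comparison reverses. The team plan's customers skew toward referral, which has a lower base rate.

No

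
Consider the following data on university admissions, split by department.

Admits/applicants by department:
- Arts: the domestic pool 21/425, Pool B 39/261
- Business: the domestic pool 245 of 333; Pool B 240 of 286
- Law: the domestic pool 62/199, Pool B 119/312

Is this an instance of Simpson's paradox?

No

Arts: the domestic pool 21/425 = 4.9%, Pool B 39/261 = 14.9% → Pool B
Business: the domestic pool 245/333 = 73.6%, Pool B 240/286 = 83.9% → Pool B
Law: the domestic pool 62/199 = 31.2%, Pool B 119/312 = 38.1% → Pool B
Overall: the domestic pool 328/957 = 34.3%, Pool B 398/859 = 46.3% → Pool B
Pool B wins overall and in every department group — no reversal.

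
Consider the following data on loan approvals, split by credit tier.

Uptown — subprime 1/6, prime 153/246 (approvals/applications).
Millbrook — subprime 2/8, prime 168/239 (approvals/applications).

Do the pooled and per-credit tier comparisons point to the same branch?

Yes

Subprime: Uptown 1/6 = 16.7%, Millbrook 2/8 = 25.0% → Millbrook
Prime: Uptown 153/246 = 62.2%, Millbrook 168/239 = 70.3% → Millbrook
Overall: Uptown 154/252 = 61.1%, Millbrook 170/247 = 68.8% → Millbrook
Millbrook wins overall and in every credit group — no reversal.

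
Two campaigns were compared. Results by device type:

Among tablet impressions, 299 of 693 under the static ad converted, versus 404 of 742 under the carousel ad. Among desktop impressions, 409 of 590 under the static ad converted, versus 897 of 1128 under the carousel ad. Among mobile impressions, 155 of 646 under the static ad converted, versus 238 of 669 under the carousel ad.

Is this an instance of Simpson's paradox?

No

Tablet: the static ad 299/693 = 43.1%, the carousel ad 404/742 = 54.4% → the carousel ad
Desktop: the static ad 409/590 = 69.3%, the carousel ad 897/1128 = 79.5% → the carousel ad
Mobile: the static ad 155/646 = 24.0%, the carousel ad 238/669 = 35.6% → the carousel ad
Overall: the static ad 863/1929 = 44.7%, the carousel ad 1539/2539 = 60.6% → the carousel ad
The carousel ad wins overall and in every device group — no reversal.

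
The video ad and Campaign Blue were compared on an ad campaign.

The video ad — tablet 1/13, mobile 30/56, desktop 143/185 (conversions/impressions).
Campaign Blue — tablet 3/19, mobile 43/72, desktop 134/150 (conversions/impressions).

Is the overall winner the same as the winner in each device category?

Yes

Tablet: the video ad 1/13 = 7.7%, Campaign Blue 3/19 = 15.8% → Campaign Blue
Mobile: the video ad 30/56 = 53.6%, Campaign Blue 43/72 = 59.7% → Campaign Blue
Desktop: the video ad 143/185 = 77.3%, Campaign Blue 134/150 = 89.3% → Campaign Blue
Overall: the video ad 174/254 = 68.5%, Campaign Blue 180/241 = 74.7% → Campaign Blue
Campaign Blue wins overall and in every device group — no reversal.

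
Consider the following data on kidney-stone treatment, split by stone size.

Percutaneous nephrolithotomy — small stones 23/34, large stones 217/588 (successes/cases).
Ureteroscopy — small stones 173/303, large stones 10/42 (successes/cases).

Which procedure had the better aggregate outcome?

Small stones: percutaneous nephrolithotomy 23/34 = 67.6%, ureteroscopy 173/303 = 57.1% → percutaneous nephrolithotomy
Large stones: percutaneous nephrolithotomy 217/588 = 36.9%, ureteroscopy 10/42 = 23.8% → percutaneous nephrolithotomy
Overall: percutaneous nephrolithotomy 240/622 = 38.6%, ureteroscopy 183/345 = 53.0% → ureteroscopy
(Percutaneous nephrolithotomy wins every stone group but ureteroscopy wins overall — percutaneous nephrolithotomy's cases skew toward the low-rate large stones group.)

ureteroscopy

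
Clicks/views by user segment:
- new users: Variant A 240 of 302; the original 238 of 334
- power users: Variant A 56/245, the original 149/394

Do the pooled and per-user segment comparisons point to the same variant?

New users: Variant A 240/302 = 79.5%, the original 238/334 = 71.3% → Variant A
Power users: Variant A 56/245 = 22.9%, the original 149/394 = 37.8% → the original
Overall: Variant A 296/547 = 54.1%, the original 387/728 = 53.2% → Variant A
Neither sweeps: Variant A wins 1 of 2 groups, the original wins 1. Variant A wins overall but not every group — no Simpson reversal.

No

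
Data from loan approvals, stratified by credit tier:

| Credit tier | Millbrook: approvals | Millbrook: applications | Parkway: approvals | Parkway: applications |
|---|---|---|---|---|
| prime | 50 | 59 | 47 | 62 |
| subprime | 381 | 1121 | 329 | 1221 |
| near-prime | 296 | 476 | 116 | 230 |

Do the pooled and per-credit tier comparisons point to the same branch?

Yes

Prime: Millbrook 50/59 = 84.7%, Parkway 47/62 = 75.8% → Millbrook
Subprime: Millbrook 381/1121 = 34.0%, Parkway 329/1221 = 26.9% → Millbrook
Near-prime: Millbrook 296/476 = 62.2%, Parkway 116/230 = 50.4% → Millbrook
Overall: Millbrook 727/1656 = 43.9%, Parkway 492/1513 = 32.5% → Millbrook
Millbrook wins overall and in every credit group — no reversal.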